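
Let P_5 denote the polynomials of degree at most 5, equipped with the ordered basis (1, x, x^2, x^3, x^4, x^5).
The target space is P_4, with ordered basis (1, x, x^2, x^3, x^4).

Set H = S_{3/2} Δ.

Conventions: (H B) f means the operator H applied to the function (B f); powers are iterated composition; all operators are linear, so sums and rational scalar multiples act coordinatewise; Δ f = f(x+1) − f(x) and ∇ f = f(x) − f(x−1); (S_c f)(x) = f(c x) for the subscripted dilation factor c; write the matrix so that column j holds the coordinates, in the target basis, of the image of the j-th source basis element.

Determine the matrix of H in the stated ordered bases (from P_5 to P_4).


the matrix is [[0, 1, 1, 1, 1, 1]; [0, 0, 3, 9/2, 6, 15/2]; [0, 0, 0, 27/4, 27/2, 45/2]; [0, 0, 0, 0, 27/2, 135/4]; [0, 0, 0, 0, 0, 405/16]] (rows listed top to bottom)

image of 1: 0
image of x: 1
image of x^2: 3x + 1
image of x^3: (27/4)x^2 + (9/2)x + 1
image of x^4: (27/2)x^3 + (27/2)x^2 + 6x + 1
image of x^5: (405/16)x^4 + (135/4)x^3 + (45/2)x^2 + (15/2)x + 1
each image's coordinates form column j of the matrix


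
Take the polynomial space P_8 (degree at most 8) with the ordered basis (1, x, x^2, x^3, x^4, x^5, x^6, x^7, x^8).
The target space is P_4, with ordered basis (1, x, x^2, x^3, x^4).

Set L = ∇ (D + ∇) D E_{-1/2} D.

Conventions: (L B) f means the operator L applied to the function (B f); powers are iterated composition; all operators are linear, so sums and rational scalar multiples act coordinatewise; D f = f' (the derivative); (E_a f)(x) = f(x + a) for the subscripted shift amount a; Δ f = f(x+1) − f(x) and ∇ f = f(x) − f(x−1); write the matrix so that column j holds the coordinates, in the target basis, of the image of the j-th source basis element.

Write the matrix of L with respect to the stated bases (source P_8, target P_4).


the matrix is [[0, 0, 0, 0, 48, -300, 1260, -4515, 14938]; [0, 0, 0, 0, 0, 240, -1800, 8820, -36120]; [0, 0, 0, 0, 0, 0, 720, -6300, 35280]; [0, 0, 0, 0, 0, 0, 0, 1680, -16800]; [0, 0, 0, 0, 0, 0, 0, 0, 3360]] (rows listed top to bottom)

image of 1: 0
image of x: 0
image of x^2: 0
image of x^3: 0
image of x^4: 48
image of x^5: 240x - 300
image of x^6: 720x^2 - 1800x + 1260
image of x^7: 1680x^3 - 6300x^2 + 8820x - 4515
image of x^8: 3360x^4 - 16800x^3 + 35280x^2 - 36120x + 14938
each image's coordinates form column j of the matrix


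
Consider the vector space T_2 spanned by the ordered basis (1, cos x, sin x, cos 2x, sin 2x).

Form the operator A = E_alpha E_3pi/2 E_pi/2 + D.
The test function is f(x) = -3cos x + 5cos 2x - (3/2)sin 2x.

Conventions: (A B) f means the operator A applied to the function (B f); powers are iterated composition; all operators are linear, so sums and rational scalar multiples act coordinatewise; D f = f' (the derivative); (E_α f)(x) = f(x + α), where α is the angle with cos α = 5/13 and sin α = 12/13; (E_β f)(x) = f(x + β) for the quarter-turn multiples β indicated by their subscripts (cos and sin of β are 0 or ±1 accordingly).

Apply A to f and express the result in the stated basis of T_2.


g(x) = -(15/13)cos x + (75/13)sin x - (1282/169)cos 2x - (4223/338)sin 2x

E_pi/2 f = 3sin x - 5cos 2x + (3/2)sin 2x
E_3pi/2 E_pi/2 f = -3cos x + 5cos 2x - (3/2)sin 2x
E_alpha E_3pi/2 E_pi/2 f = -(15/13)cos x + (36/13)sin x - (775/169)cos 2x - (843/338)sin 2x
D f = 3sin x - 3cos 2x - 10sin 2x
(E_alpha E_3pi/2 E_pi/2 + D) f = -(15/13)cos x + (75/13)sin x - (1282/169)cos 2x - (4223/338)sin 2x


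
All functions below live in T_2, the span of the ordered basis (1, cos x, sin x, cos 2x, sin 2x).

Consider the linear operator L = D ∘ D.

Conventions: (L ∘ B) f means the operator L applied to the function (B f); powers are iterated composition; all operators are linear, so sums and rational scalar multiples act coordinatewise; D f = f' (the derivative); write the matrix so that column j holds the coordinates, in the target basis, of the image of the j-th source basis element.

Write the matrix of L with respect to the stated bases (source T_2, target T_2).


image of 1: 0
image of cos x: -cos x
image of sin x: -sin x
image of cos 2x: -4cos 2x
image of sin 2x: -4sin 2x
each image's coordinates form column j of the matrix

the matrix is [[0, 0, 0, 0, 0]; [0, -1, 0, 0, 0]; [0, 0, -1, 0, 0]; [0, 0, 0, -4, 0]; [0, 0, 0, 0, -4]] (rows listed top to bottom)


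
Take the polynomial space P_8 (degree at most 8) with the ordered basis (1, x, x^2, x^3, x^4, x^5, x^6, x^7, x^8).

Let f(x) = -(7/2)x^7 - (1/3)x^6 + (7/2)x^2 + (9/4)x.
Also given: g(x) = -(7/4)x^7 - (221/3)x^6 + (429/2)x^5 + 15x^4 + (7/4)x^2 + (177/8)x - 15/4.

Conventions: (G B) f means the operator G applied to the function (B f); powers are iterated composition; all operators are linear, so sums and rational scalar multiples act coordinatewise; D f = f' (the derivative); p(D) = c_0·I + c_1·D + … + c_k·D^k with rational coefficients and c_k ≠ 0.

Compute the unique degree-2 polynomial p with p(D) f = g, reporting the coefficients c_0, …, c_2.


p(D) = (1/2)·I + 3·D − (3/2)·D^2, i.e. c_0 = 1/2, c_1 = 3, c_2 = -3/2

D^0 f = -(7/2)x^7 - (1/3)x^6 + (7/2)x^2 + (9/4)x
D^1 f = -(49/2)x^6 - 2x^5 + 7x + 9/4
D^2 f = -147x^5 - 10x^4 + 7
matching coefficients of g against c_0 f + c_1 Df + … from the top degree down determines the c_i
solution: c_0 = 1/2, c_1 = 3, c_2 = -3/2


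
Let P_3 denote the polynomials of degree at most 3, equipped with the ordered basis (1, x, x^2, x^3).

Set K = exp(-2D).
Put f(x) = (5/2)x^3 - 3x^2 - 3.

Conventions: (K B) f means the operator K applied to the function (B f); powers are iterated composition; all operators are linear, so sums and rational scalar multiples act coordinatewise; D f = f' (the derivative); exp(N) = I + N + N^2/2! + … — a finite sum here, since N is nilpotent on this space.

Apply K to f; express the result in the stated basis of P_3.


g(x) = (5/2)x^3 - 18x^2 + 42x - 35

order-1 term: -15x^2 + 12x
order-2 term: 30x - 12
order-3 term: -20
the series for exp(-2D) f terminates at order 3
exp(-2D) f = (5/2)x^3 - 18x^2 + 42x - 35


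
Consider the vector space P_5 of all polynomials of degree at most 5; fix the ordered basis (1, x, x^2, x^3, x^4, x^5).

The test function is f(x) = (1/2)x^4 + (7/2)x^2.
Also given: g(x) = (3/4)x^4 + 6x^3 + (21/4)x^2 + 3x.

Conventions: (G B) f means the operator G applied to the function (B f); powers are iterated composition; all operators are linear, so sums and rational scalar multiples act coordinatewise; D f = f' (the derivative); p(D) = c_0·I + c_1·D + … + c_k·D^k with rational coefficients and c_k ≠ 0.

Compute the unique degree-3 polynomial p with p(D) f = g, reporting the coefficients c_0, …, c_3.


D^0 f = (1/2)x^4 + (7/2)x^2
D^1 f = 2x^3 + 7x
D^2 f = 6x^2 + 7
D^3 f = 12x
matching coefficients of g against c_0 f + c_1 Df + … from the top degree down determines the c_i
solution: c_0 = 3/2, c_1 = 3, c_2 = 0, c_3 = -3/2

c_0 = 3/2, c_1 = 3, c_2 = 0, c_3 = -3/2


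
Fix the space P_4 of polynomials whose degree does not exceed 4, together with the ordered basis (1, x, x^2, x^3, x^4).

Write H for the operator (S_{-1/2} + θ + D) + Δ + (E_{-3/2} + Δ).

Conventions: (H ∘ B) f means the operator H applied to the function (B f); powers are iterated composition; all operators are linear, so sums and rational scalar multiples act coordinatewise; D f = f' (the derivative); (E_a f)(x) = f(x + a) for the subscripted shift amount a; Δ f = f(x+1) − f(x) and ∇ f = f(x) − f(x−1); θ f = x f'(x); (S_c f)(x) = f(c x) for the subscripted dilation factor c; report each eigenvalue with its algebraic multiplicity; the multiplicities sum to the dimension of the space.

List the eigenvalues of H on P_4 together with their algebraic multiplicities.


image of 1: 2
image of x: (3/2)x + 3/2
image of x^2: (13/4)x^2 + 3x + 17/4
image of x^3: (31/8)x^3 + (9/2)x^2 + (51/4)x - 11/8
image of x^4: (81/16)x^4 + 6x^3 + (51/2)x^2 - (11/2)x + 113/16
the matrix is upper triangular; its diagonal is (2, 3/2, 13/4, 31/8, 81/16)
for a triangular matrix the eigenvalues are the diagonal entries, with algebraic multiplicity their repetition count

λ = 3/2 (multiplicity 1), λ = 2 (multiplicity 1), λ = 13/4 (multiplicity 1), λ = 31/8 (multiplicity 1), λ = 81/16 (multiplicity 1)


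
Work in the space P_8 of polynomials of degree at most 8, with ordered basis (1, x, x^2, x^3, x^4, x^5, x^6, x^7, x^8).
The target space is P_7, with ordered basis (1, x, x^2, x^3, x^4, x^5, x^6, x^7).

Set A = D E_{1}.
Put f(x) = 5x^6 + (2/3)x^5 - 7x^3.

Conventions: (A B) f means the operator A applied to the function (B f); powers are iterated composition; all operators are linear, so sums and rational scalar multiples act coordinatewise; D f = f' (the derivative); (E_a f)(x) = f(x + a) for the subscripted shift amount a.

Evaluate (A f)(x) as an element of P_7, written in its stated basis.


E_{1} f = 5x^6 + (92/3)x^5 + (235/3)x^4 + (299/3)x^3 + (182/3)x^2 + (37/3)x - 4/3
D E_{1} f = 30x^5 + (460/3)x^4 + (940/3)x^3 + 299x^2 + (364/3)x + 37/3

g(x) = 30x^5 + (460/3)x^4 + (940/3)x^3 + 299x^2 + (364/3)x + 37/3


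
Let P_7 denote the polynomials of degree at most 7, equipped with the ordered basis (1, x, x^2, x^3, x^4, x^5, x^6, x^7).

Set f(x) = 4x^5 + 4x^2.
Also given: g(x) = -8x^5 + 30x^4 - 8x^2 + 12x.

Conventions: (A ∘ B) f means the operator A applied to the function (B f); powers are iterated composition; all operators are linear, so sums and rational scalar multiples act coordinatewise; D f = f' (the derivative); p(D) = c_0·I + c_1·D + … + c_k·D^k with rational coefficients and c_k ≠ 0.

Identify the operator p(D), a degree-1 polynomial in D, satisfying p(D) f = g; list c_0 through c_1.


c_0 = -2, c_1 = 3/2

D^0 f = 4x^5 + 4x^2
D^1 f = 20x^4 + 8x
matching coefficients of g against c_0 f + c_1 Df + … from the top degree down determines the c_i
solution: c_0 = -2, c_1 = 3/2


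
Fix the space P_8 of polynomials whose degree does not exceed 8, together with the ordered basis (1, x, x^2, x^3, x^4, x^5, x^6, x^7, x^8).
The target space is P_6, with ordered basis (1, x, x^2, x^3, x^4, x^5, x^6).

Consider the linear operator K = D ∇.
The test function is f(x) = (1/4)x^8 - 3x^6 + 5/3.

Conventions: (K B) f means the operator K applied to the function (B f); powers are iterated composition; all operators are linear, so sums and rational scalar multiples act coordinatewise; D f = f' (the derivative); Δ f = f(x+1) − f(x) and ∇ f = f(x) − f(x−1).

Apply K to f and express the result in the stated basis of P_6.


∇ f = 2x^7 - 7x^6 - 4x^5 + (55/2)x^4 - 46x^3 + 38x^2 - 16x + 11/4
D ∇ f = 14x^6 - 42x^5 - 20x^4 + 110x^3 - 138x^2 + 76x - 16

the image equals g(x) = 14x^6 - 42x^5 - 20x^4 + 110x^3 - 138x^2 + 76x - 16


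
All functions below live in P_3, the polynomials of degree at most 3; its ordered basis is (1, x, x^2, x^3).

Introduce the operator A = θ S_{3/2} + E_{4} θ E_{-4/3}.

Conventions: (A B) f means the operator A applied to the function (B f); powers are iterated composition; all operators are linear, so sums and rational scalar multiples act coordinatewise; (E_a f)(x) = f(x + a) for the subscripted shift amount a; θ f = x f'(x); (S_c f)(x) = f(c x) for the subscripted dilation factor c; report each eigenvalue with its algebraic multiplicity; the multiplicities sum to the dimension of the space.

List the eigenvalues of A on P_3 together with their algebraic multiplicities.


image of 1: 0
image of x: (5/2)x + 4
image of x^2: (13/2)x^2 + (40/3)x + 64/3
image of x^3: (105/8)x^3 + 28x^2 + (256/3)x + 256/3
the matrix is upper triangular; its diagonal is (0, 5/2, 13/2, 105/8)
for a triangular matrix the eigenvalues are the diagonal entries, with algebraic multiplicity their repetition count

λ = 0 (multiplicity 1), λ = 5/2 (multiplicity 1), λ = 13/2 (multiplicity 1), λ = 105/8 (multiplicity 1)


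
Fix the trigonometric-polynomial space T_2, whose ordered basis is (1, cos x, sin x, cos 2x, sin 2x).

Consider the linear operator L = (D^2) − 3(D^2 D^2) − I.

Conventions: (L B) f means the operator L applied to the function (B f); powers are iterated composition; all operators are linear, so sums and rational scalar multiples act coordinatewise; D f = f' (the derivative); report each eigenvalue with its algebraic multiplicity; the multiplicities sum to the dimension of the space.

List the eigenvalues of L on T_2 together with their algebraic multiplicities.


λ = -53 (multiplicity 2), λ = -5 (multiplicity 2), λ = -1 (multiplicity 1)

image of 1: -1
image of cos x: -5cos x
image of sin x: -5sin x
image of cos 2x: -53cos 2x
image of sin 2x: -53sin 2x
the matrix is diagonal; its diagonal is (-1, -5, -5, -53, -53)
for a triangular matrix the eigenvalues are the diagonal entries, with algebraic multiplicity their repetition count


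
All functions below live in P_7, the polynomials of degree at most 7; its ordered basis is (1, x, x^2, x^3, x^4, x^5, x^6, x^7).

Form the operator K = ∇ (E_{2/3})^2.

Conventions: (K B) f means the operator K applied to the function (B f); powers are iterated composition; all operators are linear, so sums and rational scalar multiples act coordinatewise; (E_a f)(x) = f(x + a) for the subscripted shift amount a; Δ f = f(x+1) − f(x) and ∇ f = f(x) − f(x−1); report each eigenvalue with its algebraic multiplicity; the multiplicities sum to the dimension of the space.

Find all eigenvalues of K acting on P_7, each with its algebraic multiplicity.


image of 1: 0
image of x: 1
image of x^2: 2x + 5/3
image of x^3: 3x^2 + 5x + 7/3
image of x^4: 4x^3 + 10x^2 + (28/3)x + 85/27
image of x^5: 5x^4 + (50/3)x^3 + (70/3)x^2 + (425/27)x + 341/81
image of x^6: 6x^5 + 25x^4 + (140/3)x^3 + (425/9)x^2 + (682/27)x + 455/81
image of x^7: 7x^6 + 35x^5 + (245/3)x^4 + (2975/27)x^3 + (2387/27)x^2 + (3185/81)x + 5461/729
the matrix is upper triangular; its diagonal is (0, 0, 0, 0, 0, 0, 0, 0)
for a triangular matrix the eigenvalues are the diagonal entries, with algebraic multiplicity their repetition count

λ = 0 (multiplicity 8)


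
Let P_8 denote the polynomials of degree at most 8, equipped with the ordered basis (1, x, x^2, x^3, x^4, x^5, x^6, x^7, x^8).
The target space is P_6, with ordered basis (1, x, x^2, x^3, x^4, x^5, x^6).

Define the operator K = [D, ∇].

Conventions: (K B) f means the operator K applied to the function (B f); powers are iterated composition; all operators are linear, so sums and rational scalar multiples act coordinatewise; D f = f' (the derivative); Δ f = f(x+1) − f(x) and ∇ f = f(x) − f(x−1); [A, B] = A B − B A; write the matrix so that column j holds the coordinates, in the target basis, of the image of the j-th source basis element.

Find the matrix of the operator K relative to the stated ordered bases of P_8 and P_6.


image of 1: 0
image of x: 0
image of x^2: 0
image of x^3: 0
image of x^4: 0
image of x^5: 0
image of x^6: 0
image of x^7: 0
image of x^8: 0
each image's coordinates form column j of the matrix

the matrix is [[0, 0, 0, 0, 0, 0, 0, 0, 0]; [0, 0, 0, 0, 0, 0, 0, 0, 0]; [0, 0, 0, 0, 0, 0, 0, 0, 0]; [0, 0, 0, 0, 0, 0, 0, 0, 0]; [0, 0, 0, 0, 0, 0, 0, 0, 0]; [0, 0, 0, 0, 0, 0, 0, 0, 0]; [0, 0, 0, 0, 0, 0, 0, 0, 0]] (rows listed top to bottom)


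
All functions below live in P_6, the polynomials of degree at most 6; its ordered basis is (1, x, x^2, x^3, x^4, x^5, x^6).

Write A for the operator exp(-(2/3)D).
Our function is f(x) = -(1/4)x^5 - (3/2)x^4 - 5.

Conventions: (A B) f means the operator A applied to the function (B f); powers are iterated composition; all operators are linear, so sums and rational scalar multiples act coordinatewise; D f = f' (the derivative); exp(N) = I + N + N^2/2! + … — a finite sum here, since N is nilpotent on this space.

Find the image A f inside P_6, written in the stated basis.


order-1 term: (5/6)x^4 + 4x^3
order-2 term: -(10/9)x^3 - 4x^2
order-3 term: (20/27)x^2 + (16/9)x
order-4 term: -(20/81)x - 8/27
order-5 term: 8/243
the series for exp(-(2/3)D) f terminates at order 5
exp(-(2/3)D) f = -(1/4)x^5 - (2/3)x^4 + (26/9)x^3 - (88/27)x^2 + (124/81)x - 1279/243

the result is g(x) = -(1/4)x^5 - (2/3)x^4 + (26/9)x^3 - (88/27)x^2 + (124/81)x - 1279/243


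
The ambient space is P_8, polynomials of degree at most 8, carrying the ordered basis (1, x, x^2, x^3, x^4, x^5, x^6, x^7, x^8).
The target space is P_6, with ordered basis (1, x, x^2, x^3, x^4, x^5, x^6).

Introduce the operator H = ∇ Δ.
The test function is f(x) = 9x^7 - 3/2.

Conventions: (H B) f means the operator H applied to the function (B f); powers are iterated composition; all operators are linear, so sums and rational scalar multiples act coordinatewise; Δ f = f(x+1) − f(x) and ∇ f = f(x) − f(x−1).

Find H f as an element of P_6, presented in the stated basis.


Δ f = 63x^6 + 189x^5 + 315x^4 + 315x^3 + 189x^2 + 63x + 9
∇ Δ f = 378x^5 + 630x^3 + 126x

the result is g(x) = 378x^5 + 630x^3 + 126x


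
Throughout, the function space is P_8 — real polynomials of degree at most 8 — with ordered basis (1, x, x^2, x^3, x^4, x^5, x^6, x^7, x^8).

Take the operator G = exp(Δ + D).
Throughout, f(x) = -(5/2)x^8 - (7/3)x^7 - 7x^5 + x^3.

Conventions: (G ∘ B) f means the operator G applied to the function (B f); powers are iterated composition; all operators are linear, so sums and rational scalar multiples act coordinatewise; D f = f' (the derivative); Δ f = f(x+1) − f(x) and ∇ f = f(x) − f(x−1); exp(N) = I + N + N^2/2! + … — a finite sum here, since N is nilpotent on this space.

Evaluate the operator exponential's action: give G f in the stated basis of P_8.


the result is g(x) = -(5/2)x^8 - (127/3)x^7 - (1148/3)x^6 - 2352x^5 - 10395x^4 - (99047/3)x^3 - 72381x^2 - (296788/3)x - 127867/2

order-1 term: -40x^7 - (308/3)x^6 - 189x^5 - (980/3)x^4 - (875/3)x^3 - 183x^2 - (205/3)x - 65/6
order-2 term: -280x^6 - 1036x^5 - 2415x^4 - (11935/3)x^3 - 3990x^2 - (7132/3)x - 3809/6
order-3 term: -1120x^5 - (14560/3)x^4 - 11760x^3 - 17640x^2 - 14805x - 16454/3
order-4 term: -2800x^4 - (37520/3)x^3 - 27720x^2 - (98140/3)x - 97475/6
order-5 term: -4480x^3 - 18368x^2 - 31920x - 65072/3
order-6 term: -4480x^2 - (43456/3)x - 14448
order-7 term: -2560x - 14336/3
order-8 term: -640
the series for exp(Δ + D) f terminates at order 8
exp(Δ + D) f = -(5/2)x^8 - (127/3)x^7 - (1148/3)x^6 - 2352x^5 - 10395x^4 - (99047/3)x^3 - 72381x^2 - (296788/3)x - 127867/2


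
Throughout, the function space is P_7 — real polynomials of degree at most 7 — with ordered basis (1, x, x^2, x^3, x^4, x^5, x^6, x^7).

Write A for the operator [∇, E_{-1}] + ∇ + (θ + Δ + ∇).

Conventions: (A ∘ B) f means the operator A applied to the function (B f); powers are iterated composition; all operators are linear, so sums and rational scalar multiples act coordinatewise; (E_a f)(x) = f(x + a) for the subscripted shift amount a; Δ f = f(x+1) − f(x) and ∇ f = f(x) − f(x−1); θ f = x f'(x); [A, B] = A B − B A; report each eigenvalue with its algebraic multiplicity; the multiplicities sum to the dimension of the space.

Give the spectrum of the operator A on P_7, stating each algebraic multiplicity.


image of 1: 0
image of x: x + 3
image of x^2: 2x^2 + 6x - 1
image of x^3: 3x^3 + 9x^2 - 3x + 3
image of x^4: 4x^4 + 12x^3 - 6x^2 + 12x - 1
image of x^5: 5x^5 + 15x^4 - 10x^3 + 30x^2 - 5x + 3
image of x^6: 6x^6 + 18x^5 - 15x^4 + 60x^3 - 15x^2 + 18x - 1
image of x^7: 7x^7 + 21x^6 - 21x^5 + 105x^4 - 35x^3 + 63x^2 - 7x + 3
the matrix is upper triangular; its diagonal is (0, 1, 2, 3, 4, 5, 6, 7)
for a triangular matrix the eigenvalues are the diagonal entries, with algebraic multiplicity their repetition count

λ = 0 (multiplicity 1), λ = 1 (multiplicity 1), λ = 2 (multiplicity 1), λ = 3 (multiplicity 1), λ = 4 (multiplicity 1), λ = 5 (multiplicity 1), λ = 6 (multiplicity 1), λ = 7 (multiplicity 1)


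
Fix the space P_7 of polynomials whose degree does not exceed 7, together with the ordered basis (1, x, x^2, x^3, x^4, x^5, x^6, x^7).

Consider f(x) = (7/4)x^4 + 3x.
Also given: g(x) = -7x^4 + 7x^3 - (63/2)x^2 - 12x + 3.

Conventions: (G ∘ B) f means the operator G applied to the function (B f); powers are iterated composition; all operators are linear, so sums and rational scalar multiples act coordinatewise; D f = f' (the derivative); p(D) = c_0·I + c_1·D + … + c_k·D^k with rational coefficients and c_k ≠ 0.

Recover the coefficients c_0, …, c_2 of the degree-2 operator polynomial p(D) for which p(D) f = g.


c_0 = -4, c_1 = 1, c_2 = -3/2

D^0 f = (7/4)x^4 + 3x
D^1 f = 7x^3 + 3
D^2 f = 21x^2
matching coefficients of g against c_0 f + c_1 Df + … from the top degree down determines the c_i
solution: c_0 = -4, c_1 = 1, c_2 = -3/2


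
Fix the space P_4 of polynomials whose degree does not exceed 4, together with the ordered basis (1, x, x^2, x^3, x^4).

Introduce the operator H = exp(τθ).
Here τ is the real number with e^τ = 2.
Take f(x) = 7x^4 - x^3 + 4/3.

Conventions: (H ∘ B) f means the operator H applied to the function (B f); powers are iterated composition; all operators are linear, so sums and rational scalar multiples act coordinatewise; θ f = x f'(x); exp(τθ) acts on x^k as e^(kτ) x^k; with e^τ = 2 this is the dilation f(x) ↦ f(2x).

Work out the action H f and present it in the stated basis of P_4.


exp(τθ) x^k = e^(kτ) x^k; with e^τ = 2 this sends x^k to 2^k x^k
x^3 ↦ 8 x^3
x^4 ↦ 16 x^4
applying this coordinatewise to f: exp(τθ) f = 112x^4 - 8x^3 + 4/3

the image equals g(x) = 112x^4 - 8x^3 + 4/3


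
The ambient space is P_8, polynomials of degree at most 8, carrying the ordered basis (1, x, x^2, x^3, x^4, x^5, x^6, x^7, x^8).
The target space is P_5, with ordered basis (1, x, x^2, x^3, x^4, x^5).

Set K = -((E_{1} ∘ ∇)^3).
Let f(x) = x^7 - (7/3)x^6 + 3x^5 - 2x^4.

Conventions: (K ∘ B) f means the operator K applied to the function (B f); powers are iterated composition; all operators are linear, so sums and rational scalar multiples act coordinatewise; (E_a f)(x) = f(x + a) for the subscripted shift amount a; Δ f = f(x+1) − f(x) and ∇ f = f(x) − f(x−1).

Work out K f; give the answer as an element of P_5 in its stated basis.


∇ f = 7x^6 - 35x^5 + 85x^4 - (359/3)x^3 + 98x^2 - 44x + 25/3
E_{1} ∇ f = 7x^6 + 7x^5 + 15x^4 + (31/3)x^3 + 4x^2 - 1/3
∇ (E_{1} ∘ ∇) f = 42x^5 - 70x^4 + 130x^3 - 94x^2 + 44x - 26/3
E_{1} ∇ (E_{1} ∘ ∇) f = 42x^5 + 140x^4 + 270x^3 + 296x^2 + 176x + 130/3
∇ (E_{1} ∘ ∇) (E_{1} ∘ ∇) f = 210x^4 + 140x^3 + 390x^2 + 132x + 52
E_{1} ∇ (E_{1} ∘ ∇) (E_{1} ∘ ∇) f = 210x^4 + 980x^3 + 2070x^2 + 2172x + 924
(-((E_{1} ∘ ∇)^3)) f = -210x^4 - 980x^3 - 2070x^2 - 2172x - 924

g(x) = -210x^4 - 980x^3 - 2070x^2 - 2172x - 924


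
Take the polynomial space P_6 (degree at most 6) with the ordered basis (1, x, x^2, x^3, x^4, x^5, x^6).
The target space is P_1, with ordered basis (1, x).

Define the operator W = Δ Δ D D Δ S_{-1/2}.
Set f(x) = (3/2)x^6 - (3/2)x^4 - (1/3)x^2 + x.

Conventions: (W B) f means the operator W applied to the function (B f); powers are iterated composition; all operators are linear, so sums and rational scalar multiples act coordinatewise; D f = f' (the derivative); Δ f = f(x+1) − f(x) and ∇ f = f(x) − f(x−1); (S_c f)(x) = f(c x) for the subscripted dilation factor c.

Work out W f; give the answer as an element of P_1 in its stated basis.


S_{-1/2} f = (3/128)x^6 - (3/32)x^4 - (1/12)x^2 - (1/2)x
Δ S_{-1/2} f = (9/64)x^5 + (45/128)x^4 + (3/32)x^3 - (27/128)x^2 - (77/192)x - 251/384
D Δ S_{-1/2} f = (45/64)x^4 + (45/32)x^3 + (9/32)x^2 - (27/64)x - 77/192
D (D Δ S_{-1/2}) f = (45/16)x^3 + (135/32)x^2 + (9/16)x - 27/64
Δ D (D Δ S_{-1/2}) f = (135/16)x^2 + (135/8)x + 243/32
Δ (Δ D) (D Δ S_{-1/2}) f = (135/8)x + 405/16

g(x) = (135/8)x + 405/16


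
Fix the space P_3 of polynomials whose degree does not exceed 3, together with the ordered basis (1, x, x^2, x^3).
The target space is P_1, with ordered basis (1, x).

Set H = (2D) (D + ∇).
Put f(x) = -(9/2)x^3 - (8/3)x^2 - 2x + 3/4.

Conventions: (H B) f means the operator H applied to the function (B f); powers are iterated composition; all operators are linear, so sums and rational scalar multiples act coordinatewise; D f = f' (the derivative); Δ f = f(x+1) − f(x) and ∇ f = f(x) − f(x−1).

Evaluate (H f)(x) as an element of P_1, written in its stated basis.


D f = -(27/2)x^2 - (16/3)x - 2
∇ f = -(27/2)x^2 + (49/6)x - 23/6
(D + ∇) f = -27x^2 + (17/6)x - 35/6
D (D + ∇) f = -54x + 17/6
(2D) (D + ∇) f = -108x + 17/3

the result is g(x) = -108x + 17/3


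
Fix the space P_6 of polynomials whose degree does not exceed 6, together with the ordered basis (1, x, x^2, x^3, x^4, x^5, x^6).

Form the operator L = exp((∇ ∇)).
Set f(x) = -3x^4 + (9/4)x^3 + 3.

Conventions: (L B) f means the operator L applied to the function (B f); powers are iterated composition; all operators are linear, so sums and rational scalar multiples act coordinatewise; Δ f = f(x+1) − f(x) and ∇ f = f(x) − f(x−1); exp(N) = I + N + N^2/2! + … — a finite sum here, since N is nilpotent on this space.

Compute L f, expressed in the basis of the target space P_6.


the image equals g(x) = -3x^4 + (9/4)x^3 - 36x^2 + (171/2)x - 177/2

order-1 term: -36x^2 + (171/2)x - 111/2
order-2 term: -36
the series for exp((∇ ∇)) f terminates at order 2
exp((∇ ∇)) f = -3x^4 + (9/4)x^3 - 36x^2 + (171/2)x - 177/2


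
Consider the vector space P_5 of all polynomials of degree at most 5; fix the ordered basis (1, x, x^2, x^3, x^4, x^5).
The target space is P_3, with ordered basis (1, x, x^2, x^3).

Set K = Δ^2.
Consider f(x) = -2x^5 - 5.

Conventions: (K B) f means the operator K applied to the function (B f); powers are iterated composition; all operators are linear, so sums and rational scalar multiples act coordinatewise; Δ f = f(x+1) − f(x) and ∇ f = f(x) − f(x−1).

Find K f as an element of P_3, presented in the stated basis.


the result is g(x) = -40x^3 - 120x^2 - 140x - 60

Δ f = -10x^4 - 20x^3 - 20x^2 - 10x - 2
Δ Δ f = -40x^3 - 120x^2 - 140x - 60


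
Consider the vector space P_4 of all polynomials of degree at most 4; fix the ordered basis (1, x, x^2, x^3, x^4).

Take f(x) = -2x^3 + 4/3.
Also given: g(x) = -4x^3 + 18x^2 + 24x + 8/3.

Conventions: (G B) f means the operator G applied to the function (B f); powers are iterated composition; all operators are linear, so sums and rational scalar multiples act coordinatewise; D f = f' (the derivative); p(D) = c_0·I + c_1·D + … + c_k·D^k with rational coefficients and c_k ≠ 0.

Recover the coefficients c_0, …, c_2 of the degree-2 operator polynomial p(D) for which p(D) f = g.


D^0 f = -2x^3 + 4/3
D^1 f = -6x^2
D^2 f = -12x
matching coefficients of g against c_0 f + c_1 Df + … from the top degree down determines the c_i
solution: c_0 = 2, c_1 = -3, c_2 = -2

p(D) = 2·I − 3·D − 2·D^2, i.e. c_0 = 2, c_1 = -3, c_2 = -2


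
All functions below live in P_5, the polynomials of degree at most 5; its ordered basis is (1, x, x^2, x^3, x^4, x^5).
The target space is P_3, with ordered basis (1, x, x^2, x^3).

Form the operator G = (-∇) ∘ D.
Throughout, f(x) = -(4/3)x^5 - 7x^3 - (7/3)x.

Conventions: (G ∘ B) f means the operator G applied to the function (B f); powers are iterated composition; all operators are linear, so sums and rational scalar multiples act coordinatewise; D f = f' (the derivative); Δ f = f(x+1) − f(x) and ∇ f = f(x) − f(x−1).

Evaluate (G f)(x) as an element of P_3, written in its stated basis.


the image equals g(x) = (80/3)x^3 - 40x^2 + (206/3)x - 83/3

D f = -(20/3)x^4 - 21x^2 - 7/3
∇ D f = -(80/3)x^3 + 40x^2 - (206/3)x + 83/3
(-∇) D f = (80/3)x^3 - 40x^2 + (206/3)x - 83/3


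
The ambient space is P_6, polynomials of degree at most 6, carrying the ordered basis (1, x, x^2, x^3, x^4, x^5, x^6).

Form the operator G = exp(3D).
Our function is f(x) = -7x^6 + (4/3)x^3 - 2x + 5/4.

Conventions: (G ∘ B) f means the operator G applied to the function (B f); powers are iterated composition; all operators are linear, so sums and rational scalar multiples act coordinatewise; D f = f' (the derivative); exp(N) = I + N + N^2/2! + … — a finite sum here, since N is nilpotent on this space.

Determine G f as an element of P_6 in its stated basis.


g(x) = -7x^6 - 126x^5 - 945x^4 - (11336/3)x^3 - 8493x^2 - 10172x - 20287/4

order-1 term: -126x^5 + 12x^2 - 6
order-2 term: -945x^4 + 36x
order-3 term: -3780x^3 + 36
order-4 term: -8505x^2
order-5 term: -10206x
order-6 term: -5103
the series for exp(3D) f terminates at order 6
exp(3D) f = -7x^6 - 126x^5 - 945x^4 - (11336/3)x^3 - 8493x^2 - 10172x - 20287/4


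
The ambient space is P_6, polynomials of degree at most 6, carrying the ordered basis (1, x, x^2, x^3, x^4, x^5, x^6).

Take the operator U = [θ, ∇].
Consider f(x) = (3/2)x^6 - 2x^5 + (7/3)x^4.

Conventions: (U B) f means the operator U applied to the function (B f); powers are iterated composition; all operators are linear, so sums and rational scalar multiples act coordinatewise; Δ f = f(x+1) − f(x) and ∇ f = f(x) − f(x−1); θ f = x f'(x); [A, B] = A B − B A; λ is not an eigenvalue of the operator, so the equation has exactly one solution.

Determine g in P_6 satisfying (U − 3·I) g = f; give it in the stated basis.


the image equals g(x) = -(1/2)x^6 + (5/3)x^5 - (77/9)x^4 + (878/27)x^3 - (2522/27)x^2 + (14389/81)x - 41113/243

write g with unknown coordinates in the stated basis and equate coefficients in (U − 3·I) g = f
solving from the highest basis element down gives g = -(1/2)x^6 + (5/3)x^5 - (77/9)x^4 + (878/27)x^3 - (2522/27)x^2 + (14389/81)x - 41113/243
check: U g = 3x^5 - (70/3)x^4 + (878/9)x^3 - (2522/9)x^2 + (14389/27)x - 41113/81
so U g − 3·g = (3/2)x^6 - 2x^5 + (7/3)x^4 = f ✓


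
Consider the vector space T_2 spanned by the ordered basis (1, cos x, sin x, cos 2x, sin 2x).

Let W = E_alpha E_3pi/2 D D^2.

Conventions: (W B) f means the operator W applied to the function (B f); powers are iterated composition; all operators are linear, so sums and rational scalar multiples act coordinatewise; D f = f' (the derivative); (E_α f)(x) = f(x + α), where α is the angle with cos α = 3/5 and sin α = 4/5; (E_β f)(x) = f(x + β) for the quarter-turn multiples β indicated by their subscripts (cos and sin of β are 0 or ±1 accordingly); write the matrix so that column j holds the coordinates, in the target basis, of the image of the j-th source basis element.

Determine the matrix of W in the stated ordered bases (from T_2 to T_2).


the matrix is [[0, 0, 0, 0, 0]; [0, -3/5, -4/5, 0, 0]; [0, 4/5, -3/5, 0, 0]; [0, 0, 0, -192/25, -56/25]; [0, 0, 0, 56/25, -192/25]] (rows listed top to bottom)

image of 1: 0
image of cos x: -(3/5)cos x + (4/5)sin x
image of sin x: -(4/5)cos x - (3/5)sin x
image of cos 2x: -(192/25)cos 2x + (56/25)sin 2x
image of sin 2x: -(56/25)cos 2x - (192/25)sin 2x
each image's coordinates form column j of the matrix


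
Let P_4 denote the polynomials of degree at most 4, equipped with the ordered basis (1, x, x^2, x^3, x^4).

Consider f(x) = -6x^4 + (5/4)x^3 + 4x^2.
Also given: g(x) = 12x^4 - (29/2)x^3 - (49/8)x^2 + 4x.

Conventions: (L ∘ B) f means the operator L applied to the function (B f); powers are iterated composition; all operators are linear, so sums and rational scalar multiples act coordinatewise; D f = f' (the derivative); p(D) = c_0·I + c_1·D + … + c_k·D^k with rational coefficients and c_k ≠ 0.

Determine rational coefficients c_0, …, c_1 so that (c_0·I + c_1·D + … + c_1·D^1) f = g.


c_0 = -2, c_1 = 1/2

D^0 f = -6x^4 + (5/4)x^3 + 4x^2
D^1 f = -24x^3 + (15/4)x^2 + 8x
matching coefficients of g against c_0 f + c_1 Df + … from the top degree down determines the c_i
solution: c_0 = -2, c_1 = 1/2


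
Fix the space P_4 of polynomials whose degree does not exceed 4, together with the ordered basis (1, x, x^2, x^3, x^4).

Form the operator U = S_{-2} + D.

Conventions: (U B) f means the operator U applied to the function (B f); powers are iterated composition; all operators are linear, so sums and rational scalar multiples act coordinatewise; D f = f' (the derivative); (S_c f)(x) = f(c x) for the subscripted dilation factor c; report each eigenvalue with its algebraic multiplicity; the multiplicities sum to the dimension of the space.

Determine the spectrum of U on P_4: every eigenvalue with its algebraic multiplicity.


λ = -8 (multiplicity 1), λ = -2 (multiplicity 1), λ = 1 (multiplicity 1), λ = 4 (multiplicity 1), λ = 16 (multiplicity 1)

image of 1: 1
image of x: -2x + 1
image of x^2: 4x^2 + 2x
image of x^3: -8x^3 + 3x^2
image of x^4: 16x^4 + 4x^3
the matrix is upper triangular; its diagonal is (1, -2, 4, -8, 16)
for a triangular matrix the eigenvalues are the diagonal entries, with algebraic multiplicity their repetition count


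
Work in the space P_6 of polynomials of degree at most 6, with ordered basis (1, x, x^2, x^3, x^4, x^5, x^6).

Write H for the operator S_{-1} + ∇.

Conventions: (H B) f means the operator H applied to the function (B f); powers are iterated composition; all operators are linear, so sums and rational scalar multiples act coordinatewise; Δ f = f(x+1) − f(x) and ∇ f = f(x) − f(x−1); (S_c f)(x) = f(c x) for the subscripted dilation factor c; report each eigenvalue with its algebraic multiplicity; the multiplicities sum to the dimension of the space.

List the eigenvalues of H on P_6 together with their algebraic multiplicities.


λ = -1 (multiplicity 3), λ = 1 (multiplicity 4)

image of 1: 1
image of x: -x + 1
image of x^2: x^2 + 2x - 1
image of x^3: -x^3 + 3x^2 - 3x + 1
image of x^4: x^4 + 4x^3 - 6x^2 + 4x - 1
image of x^5: -x^5 + 5x^4 - 10x^3 + 10x^2 - 5x + 1
image of x^6: x^6 + 6x^5 - 15x^4 + 20x^3 - 15x^2 + 6x - 1
the matrix is upper triangular; its diagonal is (1, -1, 1, -1, 1, -1, 1)
for a triangular matrix the eigenvalues are the diagonal entries, with algebraic multiplicity their repetition count


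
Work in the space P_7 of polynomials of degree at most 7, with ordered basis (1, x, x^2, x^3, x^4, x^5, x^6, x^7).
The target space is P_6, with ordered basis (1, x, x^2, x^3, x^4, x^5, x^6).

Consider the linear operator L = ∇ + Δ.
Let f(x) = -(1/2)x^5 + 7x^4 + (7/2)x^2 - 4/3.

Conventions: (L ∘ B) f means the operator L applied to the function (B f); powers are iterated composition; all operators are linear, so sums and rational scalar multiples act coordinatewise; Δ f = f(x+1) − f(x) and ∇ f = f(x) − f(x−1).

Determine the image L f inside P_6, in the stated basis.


g(x) = -5x^4 + 56x^3 - 10x^2 + 70x - 1

∇ f = -(5/2)x^4 + 33x^3 - 47x^2 + (75/2)x - 11
Δ f = -(5/2)x^4 + 23x^3 + 37x^2 + (65/2)x + 10
(∇ + Δ) f = -5x^4 + 56x^3 - 10x^2 + 70x - 1


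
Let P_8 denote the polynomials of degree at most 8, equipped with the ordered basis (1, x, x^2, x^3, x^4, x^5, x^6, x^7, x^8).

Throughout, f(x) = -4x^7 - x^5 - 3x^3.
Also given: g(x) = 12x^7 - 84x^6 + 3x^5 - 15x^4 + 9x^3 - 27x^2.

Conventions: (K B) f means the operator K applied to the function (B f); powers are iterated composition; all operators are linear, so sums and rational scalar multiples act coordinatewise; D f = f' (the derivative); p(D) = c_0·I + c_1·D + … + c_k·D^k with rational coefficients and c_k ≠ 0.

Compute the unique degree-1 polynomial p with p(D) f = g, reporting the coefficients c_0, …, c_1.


p(D) = -3·I + 3·D, i.e. c_0 = -3, c_1 = 3

D^0 f = -4x^7 - x^5 - 3x^3
D^1 f = -28x^6 - 5x^4 - 9x^2
matching coefficients of g against c_0 f + c_1 Df + … from the top degree down determines the c_i
solution: c_0 = -3, c_1 = 3


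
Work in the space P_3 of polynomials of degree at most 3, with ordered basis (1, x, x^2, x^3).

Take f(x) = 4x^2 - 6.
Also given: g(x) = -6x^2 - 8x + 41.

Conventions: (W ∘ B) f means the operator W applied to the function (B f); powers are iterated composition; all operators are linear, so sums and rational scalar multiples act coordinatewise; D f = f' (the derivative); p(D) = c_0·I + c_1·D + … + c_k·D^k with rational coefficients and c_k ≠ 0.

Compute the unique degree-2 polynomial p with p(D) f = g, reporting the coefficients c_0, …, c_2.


D^0 f = 4x^2 - 6
D^1 f = 8x
D^2 f = 8
matching coefficients of g against c_0 f + c_1 Df + … from the top degree down determines the c_i
solution: c_0 = -3/2, c_1 = -1, c_2 = 4

p(D) = -(3/2)·I − D + 4·D^2, i.e. c_0 = -3/2, c_1 = -1, c_2 = 4


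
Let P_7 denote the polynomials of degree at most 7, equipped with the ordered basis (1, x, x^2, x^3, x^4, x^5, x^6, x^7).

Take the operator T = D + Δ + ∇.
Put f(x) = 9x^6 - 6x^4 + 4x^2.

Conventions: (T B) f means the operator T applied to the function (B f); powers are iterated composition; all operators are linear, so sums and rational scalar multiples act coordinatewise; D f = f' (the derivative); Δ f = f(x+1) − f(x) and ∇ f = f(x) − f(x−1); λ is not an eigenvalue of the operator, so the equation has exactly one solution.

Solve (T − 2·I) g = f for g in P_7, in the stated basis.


the result is g(x) = -(9/2)x^6 - (81/2)x^5 - (1203/4)x^4 - (3789/2)x^3 - (35729/4)x^2 - (112107/4)x - 351801/8

write g with unknown coordinates in the stated basis and equate coefficients in (T − 2·I) g = f
solving from the highest basis element down gives g = -(9/2)x^6 - (81/2)x^5 - (1203/4)x^4 - (3789/2)x^3 - (35729/4)x^2 - (112107/4)x - 351801/8
check: T g = -81x^5 - (1215/2)x^4 - 3789x^3 - (35721/2)x^2 - (112107/2)x - 351801/4
so T g − 2·g = 9x^6 - 6x^4 + 4x^2 = f ✓


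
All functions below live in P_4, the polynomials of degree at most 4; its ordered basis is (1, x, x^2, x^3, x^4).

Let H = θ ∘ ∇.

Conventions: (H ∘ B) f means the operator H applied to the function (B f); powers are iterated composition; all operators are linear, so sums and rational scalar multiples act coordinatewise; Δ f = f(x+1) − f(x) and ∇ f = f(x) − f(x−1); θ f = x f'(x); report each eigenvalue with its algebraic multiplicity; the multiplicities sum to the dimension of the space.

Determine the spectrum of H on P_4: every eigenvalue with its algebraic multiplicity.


image of 1: 0
image of x: 0
image of x^2: 2x
image of x^3: 6x^2 - 3x
image of x^4: 12x^3 - 12x^2 + 4x
the matrix is upper triangular; its diagonal is (0, 0, 0, 0, 0)
for a triangular matrix the eigenvalues are the diagonal entries, with algebraic multiplicity their repetition count

λ = 0 (multiplicity 5)


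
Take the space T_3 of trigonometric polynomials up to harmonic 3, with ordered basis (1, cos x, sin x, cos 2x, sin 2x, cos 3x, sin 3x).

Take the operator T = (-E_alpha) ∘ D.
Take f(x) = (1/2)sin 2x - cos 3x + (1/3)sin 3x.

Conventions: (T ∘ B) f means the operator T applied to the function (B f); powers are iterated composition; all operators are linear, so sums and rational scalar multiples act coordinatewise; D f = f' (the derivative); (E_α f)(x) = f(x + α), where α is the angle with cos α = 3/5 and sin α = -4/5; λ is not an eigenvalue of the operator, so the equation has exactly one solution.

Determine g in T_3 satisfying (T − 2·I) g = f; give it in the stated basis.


the image equals g(x) = -(1/56)cos 2x - (1/8)sin 2x + (265/2153)cos 3x - (1435/6459)sin 3x

write g with unknown coordinates in the stated basis and equate coefficients in (T − 2·I) g = f
solving from the highest basis element down gives g = -(1/56)cos 2x - (1/8)sin 2x + (265/2153)cos 3x - (1435/6459)sin 3x
check: T g = -(1/28)cos 2x + (1/4)sin 2x - (1623/2153)cos 3x - (239/2153)sin 3x
so T g − 2·g = (1/2)sin 2x - cos 3x + (1/3)sin 3x = f ✓


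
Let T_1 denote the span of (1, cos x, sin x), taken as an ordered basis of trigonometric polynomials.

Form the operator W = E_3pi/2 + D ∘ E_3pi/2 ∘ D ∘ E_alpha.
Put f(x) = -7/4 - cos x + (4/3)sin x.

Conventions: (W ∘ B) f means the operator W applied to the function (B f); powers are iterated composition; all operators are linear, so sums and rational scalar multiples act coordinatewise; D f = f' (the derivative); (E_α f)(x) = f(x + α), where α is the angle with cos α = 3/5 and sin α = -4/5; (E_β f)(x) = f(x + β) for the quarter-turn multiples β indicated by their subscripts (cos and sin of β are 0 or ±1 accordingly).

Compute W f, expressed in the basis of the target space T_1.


E_3pi/2 f = -7/4 - (4/3)cos x - sin x
E_alpha f = -7/4 - (5/3)cos x
D E_alpha f = (5/3)sin x
E_3pi/2 D E_alpha f = -(5/3)cos x
D E_3pi/2 D E_alpha f = (5/3)sin x
(E_3pi/2 + D ∘ E_3pi/2 ∘ D ∘ E_alpha) f = -7/4 - (4/3)cos x + (2/3)sin x

the image equals g(x) = -7/4 - (4/3)cos x + (2/3)sin x
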